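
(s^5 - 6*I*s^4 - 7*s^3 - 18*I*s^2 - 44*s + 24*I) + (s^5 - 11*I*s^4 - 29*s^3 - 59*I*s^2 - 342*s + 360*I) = 2*s^5 - 17*I*s^4 - 36*s^3 - 77*I*s^2 - 386*s + 384*I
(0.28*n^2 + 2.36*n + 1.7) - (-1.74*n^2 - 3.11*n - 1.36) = 2.02*n^2 + 5.47*n + 3.06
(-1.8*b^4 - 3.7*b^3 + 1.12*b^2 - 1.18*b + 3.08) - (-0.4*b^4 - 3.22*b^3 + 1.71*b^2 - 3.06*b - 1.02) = -1.4*b^4 - 0.48*b^3 - 0.59*b^2 + 1.88*b + 4.1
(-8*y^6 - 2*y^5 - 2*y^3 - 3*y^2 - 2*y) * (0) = 0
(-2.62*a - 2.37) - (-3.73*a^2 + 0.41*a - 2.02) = 3.73*a^2 - 3.03*a - 0.35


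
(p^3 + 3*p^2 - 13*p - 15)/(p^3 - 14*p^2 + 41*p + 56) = (p^2 + 2*p - 15)/(p^2 - 15*p + 56)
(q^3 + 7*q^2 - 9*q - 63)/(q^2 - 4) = (q^3 + 7*q^2 - 9*q - 63)/(q^2 - 4)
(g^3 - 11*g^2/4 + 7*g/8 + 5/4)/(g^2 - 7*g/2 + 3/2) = (8*g^3 - 22*g^2 + 7*g + 10)/(4*(2*g^2 - 7*g + 3))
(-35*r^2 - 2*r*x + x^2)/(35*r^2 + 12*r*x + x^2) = (-7*r + x)/(7*r + x)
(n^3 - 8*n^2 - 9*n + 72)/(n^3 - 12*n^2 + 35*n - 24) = (n + 3)/(n - 1)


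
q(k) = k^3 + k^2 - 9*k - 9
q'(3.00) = 24.00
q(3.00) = 0.00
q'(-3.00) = 12.00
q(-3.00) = 0.00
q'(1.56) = 1.42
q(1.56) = -16.81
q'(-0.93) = -8.27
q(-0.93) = -0.57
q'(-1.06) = -7.75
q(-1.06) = 0.47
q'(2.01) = 7.14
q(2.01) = -14.93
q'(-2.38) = 3.23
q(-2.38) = 4.60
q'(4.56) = 62.50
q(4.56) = 65.57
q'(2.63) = 17.01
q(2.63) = -7.56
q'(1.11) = -3.08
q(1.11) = -16.39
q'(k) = 3*k^2 + 2*k - 9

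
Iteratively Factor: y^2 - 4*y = (y)*(y - 4)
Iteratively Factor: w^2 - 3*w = (w)*(w - 3)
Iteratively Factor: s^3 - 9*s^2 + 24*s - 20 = (s - 5)*(s^2 - 4*s + 4) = (s - 5)*(s - 2)*(s - 2)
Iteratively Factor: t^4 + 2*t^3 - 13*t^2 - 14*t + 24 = (t + 2)*(t^3 - 13*t + 12) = (t + 2)*(t + 4)*(t^2 - 4*t + 3) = (t - 1)*(t + 2)*(t + 4)*(t - 3)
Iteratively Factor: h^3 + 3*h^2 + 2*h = (h + 1)*(h^2 + 2*h) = h*(h + 1)*(h + 2)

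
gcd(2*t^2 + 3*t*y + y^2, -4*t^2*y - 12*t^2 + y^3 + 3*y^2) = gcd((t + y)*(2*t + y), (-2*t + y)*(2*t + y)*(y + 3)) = 2*t + y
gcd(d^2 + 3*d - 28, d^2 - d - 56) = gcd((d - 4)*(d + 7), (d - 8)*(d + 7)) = d + 7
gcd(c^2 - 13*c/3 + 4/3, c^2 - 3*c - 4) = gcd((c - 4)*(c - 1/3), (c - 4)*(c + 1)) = c - 4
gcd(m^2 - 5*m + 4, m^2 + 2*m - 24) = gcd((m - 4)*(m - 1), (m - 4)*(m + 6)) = m - 4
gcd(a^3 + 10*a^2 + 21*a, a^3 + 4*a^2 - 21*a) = a^2 + 7*a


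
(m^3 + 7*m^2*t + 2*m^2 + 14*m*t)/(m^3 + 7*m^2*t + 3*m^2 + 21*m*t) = (m + 2)/(m + 3)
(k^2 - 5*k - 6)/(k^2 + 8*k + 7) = (k - 6)/(k + 7)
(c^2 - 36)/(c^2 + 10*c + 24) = (c - 6)/(c + 4)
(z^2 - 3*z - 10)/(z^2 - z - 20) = (z + 2)/(z + 4)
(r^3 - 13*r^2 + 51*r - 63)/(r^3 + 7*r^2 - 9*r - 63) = (r^2 - 10*r + 21)/(r^2 + 10*r + 21)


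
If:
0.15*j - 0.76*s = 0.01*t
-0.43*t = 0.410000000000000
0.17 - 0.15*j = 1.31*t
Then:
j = 9.46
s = 1.88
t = -0.95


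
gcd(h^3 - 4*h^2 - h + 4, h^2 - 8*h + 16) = h - 4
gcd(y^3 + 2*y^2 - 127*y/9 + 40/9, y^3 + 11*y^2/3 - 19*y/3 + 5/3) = y^2 + 14*y/3 - 5/3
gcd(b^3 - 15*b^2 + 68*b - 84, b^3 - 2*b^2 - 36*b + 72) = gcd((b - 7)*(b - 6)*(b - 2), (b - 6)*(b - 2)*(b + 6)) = b^2 - 8*b + 12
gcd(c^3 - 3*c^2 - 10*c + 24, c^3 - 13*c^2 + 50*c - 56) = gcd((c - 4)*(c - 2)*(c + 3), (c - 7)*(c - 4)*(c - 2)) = c^2 - 6*c + 8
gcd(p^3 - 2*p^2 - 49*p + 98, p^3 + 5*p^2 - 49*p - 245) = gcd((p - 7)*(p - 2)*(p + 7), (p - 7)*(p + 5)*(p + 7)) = p^2 - 49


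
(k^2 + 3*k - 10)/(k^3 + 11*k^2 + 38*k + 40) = (k - 2)/(k^2 + 6*k + 8)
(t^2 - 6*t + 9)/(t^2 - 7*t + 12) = (t - 3)/(t - 4)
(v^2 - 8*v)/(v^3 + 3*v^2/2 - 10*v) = 2*(v - 8)/(2*v^2 + 3*v - 20)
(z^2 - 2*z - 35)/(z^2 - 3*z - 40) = (z - 7)/(z - 8)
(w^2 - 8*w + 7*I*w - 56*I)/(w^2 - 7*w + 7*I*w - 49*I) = (w - 8)/(w - 7)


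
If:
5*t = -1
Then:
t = -1/5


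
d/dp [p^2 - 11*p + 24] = 2*p - 11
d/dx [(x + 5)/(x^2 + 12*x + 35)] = -1/(x^2 + 14*x + 49)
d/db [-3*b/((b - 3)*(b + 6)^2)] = 3*(2*b*(b - 3) + b*(b + 6) - (b - 3)*(b + 6))/((b - 3)^2*(b + 6)^3)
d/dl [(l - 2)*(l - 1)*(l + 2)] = 3*l^2 - 2*l - 4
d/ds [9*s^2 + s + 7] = 18*s + 1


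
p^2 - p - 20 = (p - 5)*(p + 4)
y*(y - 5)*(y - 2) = y^3 - 7*y^2 + 10*y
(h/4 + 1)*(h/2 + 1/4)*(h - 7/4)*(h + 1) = h^4/8 + 15*h^3/32 - 25*h^2/64 - 75*h/64 - 7/16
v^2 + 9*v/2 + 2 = (v + 1/2)*(v + 4)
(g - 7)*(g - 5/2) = g^2 - 19*g/2 + 35/2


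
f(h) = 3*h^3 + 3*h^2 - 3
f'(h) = 9*h^2 + 6*h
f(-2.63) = -36.82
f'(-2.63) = 46.47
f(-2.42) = -27.95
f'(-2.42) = 38.19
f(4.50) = 331.12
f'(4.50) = 209.25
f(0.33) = -2.57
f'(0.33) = 2.96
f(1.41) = 11.37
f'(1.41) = 26.35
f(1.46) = 12.73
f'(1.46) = 27.94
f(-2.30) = -23.63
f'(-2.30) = 33.81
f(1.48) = 13.30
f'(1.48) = 28.59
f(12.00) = 5613.00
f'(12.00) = 1368.00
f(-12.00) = -4755.00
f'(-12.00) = 1224.00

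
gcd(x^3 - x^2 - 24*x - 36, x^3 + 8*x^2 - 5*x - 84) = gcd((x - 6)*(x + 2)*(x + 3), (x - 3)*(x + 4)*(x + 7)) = 1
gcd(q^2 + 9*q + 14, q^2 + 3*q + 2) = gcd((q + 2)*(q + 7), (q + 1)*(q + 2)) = q + 2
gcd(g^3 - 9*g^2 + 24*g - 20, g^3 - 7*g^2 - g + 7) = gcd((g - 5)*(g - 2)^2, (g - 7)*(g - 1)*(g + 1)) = 1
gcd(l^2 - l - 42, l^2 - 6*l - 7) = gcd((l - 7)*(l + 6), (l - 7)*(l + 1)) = l - 7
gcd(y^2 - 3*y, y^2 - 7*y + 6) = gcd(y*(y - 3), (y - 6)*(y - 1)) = 1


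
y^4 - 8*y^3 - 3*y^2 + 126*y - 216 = (y - 6)*(y - 3)^2*(y + 4)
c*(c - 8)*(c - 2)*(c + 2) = c^4 - 8*c^3 - 4*c^2 + 32*c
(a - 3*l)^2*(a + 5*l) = a^3 - a^2*l - 21*a*l^2 + 45*l^3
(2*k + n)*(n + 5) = 2*k*n + 10*k + n^2 + 5*n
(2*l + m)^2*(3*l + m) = 12*l^3 + 16*l^2*m + 7*l*m^2 + m^3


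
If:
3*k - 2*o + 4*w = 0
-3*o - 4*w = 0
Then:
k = -20*w/9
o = -4*w/3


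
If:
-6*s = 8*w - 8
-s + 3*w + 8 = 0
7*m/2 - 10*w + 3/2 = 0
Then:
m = -439/91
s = 44/13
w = -20/13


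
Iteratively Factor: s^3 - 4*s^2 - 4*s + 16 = (s - 2)*(s^2 - 2*s - 8) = (s - 2)*(s + 2)*(s - 4)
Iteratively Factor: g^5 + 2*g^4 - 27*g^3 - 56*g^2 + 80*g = (g + 4)*(g^4 - 2*g^3 - 19*g^2 + 20*g) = (g + 4)^2*(g^3 - 6*g^2 + 5*g) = (g - 1)*(g + 4)^2*(g^2 - 5*g) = g*(g - 1)*(g + 4)^2*(g - 5)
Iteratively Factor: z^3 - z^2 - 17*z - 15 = (z + 1)*(z^2 - 2*z - 15) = (z - 5)*(z + 1)*(z + 3)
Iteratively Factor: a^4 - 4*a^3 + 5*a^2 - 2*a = (a - 2)*(a^3 - 2*a^2 + a) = (a - 2)*(a - 1)*(a^2 - a) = (a - 2)*(a - 1)^2*(a)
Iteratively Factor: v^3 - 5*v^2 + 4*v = (v)*(v^2 - 5*v + 4) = v*(v - 1)*(v - 4)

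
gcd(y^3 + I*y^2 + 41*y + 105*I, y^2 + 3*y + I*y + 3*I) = 1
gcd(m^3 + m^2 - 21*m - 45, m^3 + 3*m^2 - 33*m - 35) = m - 5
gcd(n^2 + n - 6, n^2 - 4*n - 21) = n + 3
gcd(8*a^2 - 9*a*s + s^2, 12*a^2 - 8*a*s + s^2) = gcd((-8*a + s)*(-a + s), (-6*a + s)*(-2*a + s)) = 1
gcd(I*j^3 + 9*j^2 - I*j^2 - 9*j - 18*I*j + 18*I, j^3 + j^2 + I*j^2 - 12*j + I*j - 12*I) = 1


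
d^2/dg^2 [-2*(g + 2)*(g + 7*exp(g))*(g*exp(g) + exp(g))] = 2*(-g^3 - 28*g^2*exp(g) - 9*g^2 - 140*g*exp(g) - 20*g - 154*exp(g) - 10)*exp(g)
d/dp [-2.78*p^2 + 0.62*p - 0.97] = 0.62 - 5.56*p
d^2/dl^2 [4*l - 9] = 0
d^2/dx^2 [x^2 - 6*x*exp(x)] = -6*x*exp(x) - 12*exp(x) + 2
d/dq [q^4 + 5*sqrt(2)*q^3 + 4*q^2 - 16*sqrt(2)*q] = 4*q^3 + 15*sqrt(2)*q^2 + 8*q - 16*sqrt(2)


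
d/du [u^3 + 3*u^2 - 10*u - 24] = 3*u^2 + 6*u - 10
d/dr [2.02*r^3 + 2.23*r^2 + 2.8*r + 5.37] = 6.06*r^2 + 4.46*r + 2.8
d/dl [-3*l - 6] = -3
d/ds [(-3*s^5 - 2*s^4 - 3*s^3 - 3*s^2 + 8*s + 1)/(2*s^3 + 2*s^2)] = (-6*s^6 - 11*s^5 - 4*s^4 - 16*s^2 - 11*s - 2)/(2*s^3*(s^2 + 2*s + 1))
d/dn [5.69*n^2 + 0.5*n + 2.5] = 11.38*n + 0.5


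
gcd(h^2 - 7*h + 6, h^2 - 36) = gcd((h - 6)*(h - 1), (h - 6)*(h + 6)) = h - 6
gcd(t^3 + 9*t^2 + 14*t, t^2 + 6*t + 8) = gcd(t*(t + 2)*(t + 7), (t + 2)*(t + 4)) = t + 2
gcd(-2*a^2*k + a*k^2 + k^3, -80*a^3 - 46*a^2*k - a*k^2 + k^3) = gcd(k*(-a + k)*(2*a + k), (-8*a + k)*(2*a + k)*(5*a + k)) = 2*a + k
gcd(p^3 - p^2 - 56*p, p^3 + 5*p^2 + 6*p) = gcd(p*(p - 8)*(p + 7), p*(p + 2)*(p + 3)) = p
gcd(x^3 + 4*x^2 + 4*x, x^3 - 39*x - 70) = x + 2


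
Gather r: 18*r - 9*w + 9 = 18*r - 9*w + 9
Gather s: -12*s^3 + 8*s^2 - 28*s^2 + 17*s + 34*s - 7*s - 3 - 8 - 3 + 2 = -12*s^3 - 20*s^2 + 44*s - 12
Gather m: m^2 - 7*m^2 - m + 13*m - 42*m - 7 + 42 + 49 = -6*m^2 - 30*m + 84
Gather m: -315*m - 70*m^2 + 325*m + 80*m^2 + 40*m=10*m^2 + 50*m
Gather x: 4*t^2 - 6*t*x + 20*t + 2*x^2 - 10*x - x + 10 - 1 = 4*t^2 + 20*t + 2*x^2 + x*(-6*t - 11) + 9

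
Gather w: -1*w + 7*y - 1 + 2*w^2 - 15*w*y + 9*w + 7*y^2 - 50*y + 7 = 2*w^2 + w*(8 - 15*y) + 7*y^2 - 43*y + 6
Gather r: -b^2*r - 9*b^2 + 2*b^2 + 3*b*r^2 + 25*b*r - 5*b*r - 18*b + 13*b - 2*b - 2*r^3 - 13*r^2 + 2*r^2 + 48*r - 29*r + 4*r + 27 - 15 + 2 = -7*b^2 - 7*b - 2*r^3 + r^2*(3*b - 11) + r*(-b^2 + 20*b + 23) + 14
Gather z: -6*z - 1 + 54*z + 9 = 48*z + 8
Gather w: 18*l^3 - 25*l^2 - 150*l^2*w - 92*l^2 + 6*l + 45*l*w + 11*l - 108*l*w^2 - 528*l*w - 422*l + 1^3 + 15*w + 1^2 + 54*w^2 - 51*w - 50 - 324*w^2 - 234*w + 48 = 18*l^3 - 117*l^2 - 405*l + w^2*(-108*l - 270) + w*(-150*l^2 - 483*l - 270)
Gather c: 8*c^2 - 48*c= 8*c^2 - 48*c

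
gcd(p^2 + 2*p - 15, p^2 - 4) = 1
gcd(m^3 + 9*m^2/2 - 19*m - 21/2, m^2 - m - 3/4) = m + 1/2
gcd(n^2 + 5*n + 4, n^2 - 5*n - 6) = n + 1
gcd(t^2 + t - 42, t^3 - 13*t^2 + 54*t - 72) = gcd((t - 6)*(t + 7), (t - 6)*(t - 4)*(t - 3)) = t - 6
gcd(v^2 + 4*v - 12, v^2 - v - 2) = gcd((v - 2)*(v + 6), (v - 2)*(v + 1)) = v - 2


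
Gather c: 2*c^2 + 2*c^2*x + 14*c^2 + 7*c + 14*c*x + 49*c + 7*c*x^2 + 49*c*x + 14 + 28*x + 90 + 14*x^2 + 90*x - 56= c^2*(2*x + 16) + c*(7*x^2 + 63*x + 56) + 14*x^2 + 118*x + 48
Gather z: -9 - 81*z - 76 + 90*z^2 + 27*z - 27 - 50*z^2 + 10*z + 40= 40*z^2 - 44*z - 72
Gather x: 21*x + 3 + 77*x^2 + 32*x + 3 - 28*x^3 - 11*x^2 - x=-28*x^3 + 66*x^2 + 52*x + 6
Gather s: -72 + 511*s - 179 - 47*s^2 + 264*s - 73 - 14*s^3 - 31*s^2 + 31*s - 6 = -14*s^3 - 78*s^2 + 806*s - 330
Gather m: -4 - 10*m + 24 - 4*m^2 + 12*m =-4*m^2 + 2*m + 20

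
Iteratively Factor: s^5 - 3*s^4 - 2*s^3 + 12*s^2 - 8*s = (s)*(s^4 - 3*s^3 - 2*s^2 + 12*s - 8) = s*(s - 2)*(s^3 - s^2 - 4*s + 4) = s*(s - 2)*(s + 2)*(s^2 - 3*s + 2) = s*(s - 2)^2*(s + 2)*(s - 1)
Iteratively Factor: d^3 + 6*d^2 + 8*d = (d + 2)*(d^2 + 4*d) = (d + 2)*(d + 4)*(d)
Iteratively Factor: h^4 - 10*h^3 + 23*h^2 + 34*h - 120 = (h - 3)*(h^3 - 7*h^2 + 2*h + 40) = (h - 5)*(h - 3)*(h^2 - 2*h - 8) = (h - 5)*(h - 3)*(h + 2)*(h - 4)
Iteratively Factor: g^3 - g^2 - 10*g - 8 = (g + 1)*(g^2 - 2*g - 8) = (g + 1)*(g + 2)*(g - 4)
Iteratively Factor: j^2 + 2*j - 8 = (j + 4)*(j - 2)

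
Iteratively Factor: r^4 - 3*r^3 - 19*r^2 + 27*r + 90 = (r - 5)*(r^3 + 2*r^2 - 9*r - 18) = (r - 5)*(r - 3)*(r^2 + 5*r + 6) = (r - 5)*(r - 3)*(r + 3)*(r + 2)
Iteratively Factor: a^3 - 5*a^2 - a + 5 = (a - 1)*(a^2 - 4*a - 5) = (a - 1)*(a + 1)*(a - 5)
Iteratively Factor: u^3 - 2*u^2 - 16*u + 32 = (u - 4)*(u^2 + 2*u - 8) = (u - 4)*(u - 2)*(u + 4)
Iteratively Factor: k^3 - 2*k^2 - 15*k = (k - 5)*(k^2 + 3*k) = (k - 5)*(k + 3)*(k)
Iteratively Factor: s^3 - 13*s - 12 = (s + 3)*(s^2 - 3*s - 4) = (s + 1)*(s + 3)*(s - 4)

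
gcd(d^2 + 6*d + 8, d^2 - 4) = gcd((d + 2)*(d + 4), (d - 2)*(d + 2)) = d + 2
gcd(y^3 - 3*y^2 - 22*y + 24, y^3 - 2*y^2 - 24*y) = y^2 - 2*y - 24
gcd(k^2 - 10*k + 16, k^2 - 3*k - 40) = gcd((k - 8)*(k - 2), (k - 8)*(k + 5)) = k - 8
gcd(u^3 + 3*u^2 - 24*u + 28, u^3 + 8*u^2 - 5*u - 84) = u + 7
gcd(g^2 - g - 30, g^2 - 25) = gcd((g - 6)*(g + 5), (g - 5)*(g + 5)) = g + 5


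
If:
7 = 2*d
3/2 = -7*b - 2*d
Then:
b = -17/14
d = 7/2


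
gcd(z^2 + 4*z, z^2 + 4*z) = z^2 + 4*z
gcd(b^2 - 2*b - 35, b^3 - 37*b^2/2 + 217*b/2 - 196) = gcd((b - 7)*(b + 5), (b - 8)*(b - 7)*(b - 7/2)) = b - 7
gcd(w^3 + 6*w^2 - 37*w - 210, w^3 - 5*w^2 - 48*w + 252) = w^2 + w - 42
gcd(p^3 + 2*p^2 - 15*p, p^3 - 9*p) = p^2 - 3*p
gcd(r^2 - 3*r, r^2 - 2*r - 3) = r - 3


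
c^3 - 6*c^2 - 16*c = c*(c - 8)*(c + 2)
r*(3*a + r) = 3*a*r + r^2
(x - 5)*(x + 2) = x^2 - 3*x - 10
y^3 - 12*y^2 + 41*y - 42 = (y - 7)*(y - 3)*(y - 2)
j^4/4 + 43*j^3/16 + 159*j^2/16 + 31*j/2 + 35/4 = (j/4 + 1/2)*(j + 7/4)*(j + 2)*(j + 5)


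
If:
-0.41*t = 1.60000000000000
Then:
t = -3.90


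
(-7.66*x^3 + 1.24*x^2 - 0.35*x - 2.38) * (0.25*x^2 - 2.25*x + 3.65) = -1.915*x^5 + 17.545*x^4 - 30.8365*x^3 + 4.7185*x^2 + 4.0775*x - 8.687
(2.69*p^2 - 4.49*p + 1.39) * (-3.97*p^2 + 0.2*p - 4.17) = -10.6793*p^4 + 18.3633*p^3 - 17.6336*p^2 + 19.0013*p - 5.7963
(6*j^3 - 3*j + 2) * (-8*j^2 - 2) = -48*j^5 + 12*j^3 - 16*j^2 + 6*j - 4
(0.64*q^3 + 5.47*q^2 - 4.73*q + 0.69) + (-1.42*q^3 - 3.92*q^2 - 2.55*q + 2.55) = -0.78*q^3 + 1.55*q^2 - 7.28*q + 3.24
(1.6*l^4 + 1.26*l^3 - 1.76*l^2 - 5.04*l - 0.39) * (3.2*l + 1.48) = 5.12*l^5 + 6.4*l^4 - 3.7672*l^3 - 18.7328*l^2 - 8.7072*l - 0.5772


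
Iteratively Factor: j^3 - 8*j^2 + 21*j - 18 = (j - 2)*(j^2 - 6*j + 9) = (j - 3)*(j - 2)*(j - 3)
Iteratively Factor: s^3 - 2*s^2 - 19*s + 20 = (s + 4)*(s^2 - 6*s + 5) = (s - 5)*(s + 4)*(s - 1)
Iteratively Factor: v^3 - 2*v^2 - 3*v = (v - 3)*(v^2 + v) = (v - 3)*(v + 1)*(v)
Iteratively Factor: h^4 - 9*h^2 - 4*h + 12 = (h + 2)*(h^3 - 2*h^2 - 5*h + 6) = (h + 2)^2*(h^2 - 4*h + 3) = (h - 1)*(h + 2)^2*(h - 3)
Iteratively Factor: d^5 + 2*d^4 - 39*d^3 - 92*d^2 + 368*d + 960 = (d - 4)*(d^4 + 6*d^3 - 15*d^2 - 152*d - 240) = (d - 4)*(d + 4)*(d^3 + 2*d^2 - 23*d - 60) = (d - 5)*(d - 4)*(d + 4)*(d^2 + 7*d + 12) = (d - 5)*(d - 4)*(d + 3)*(d + 4)*(d + 4)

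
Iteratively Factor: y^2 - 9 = (y + 3)*(y - 3)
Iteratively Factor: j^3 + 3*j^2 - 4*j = (j - 1)*(j^2 + 4*j) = (j - 1)*(j + 4)*(j)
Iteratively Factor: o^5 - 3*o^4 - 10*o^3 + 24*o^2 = (o - 4)*(o^4 + o^3 - 6*o^2) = o*(o - 4)*(o^3 + o^2 - 6*o) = o*(o - 4)*(o + 3)*(o^2 - 2*o) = o*(o - 4)*(o - 2)*(o + 3)*(o)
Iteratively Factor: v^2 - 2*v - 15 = (v + 3)*(v - 5)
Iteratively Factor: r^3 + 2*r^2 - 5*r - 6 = (r + 3)*(r^2 - r - 2) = (r - 2)*(r + 3)*(r + 1)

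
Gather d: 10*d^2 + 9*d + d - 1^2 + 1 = 10*d^2 + 10*d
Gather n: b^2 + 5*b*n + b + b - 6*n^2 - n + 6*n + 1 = b^2 + 2*b - 6*n^2 + n*(5*b + 5) + 1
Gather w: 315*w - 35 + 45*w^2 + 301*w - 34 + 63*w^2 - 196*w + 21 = 108*w^2 + 420*w - 48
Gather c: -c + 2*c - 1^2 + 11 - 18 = c - 8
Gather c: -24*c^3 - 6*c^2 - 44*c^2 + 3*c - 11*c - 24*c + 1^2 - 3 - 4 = -24*c^3 - 50*c^2 - 32*c - 6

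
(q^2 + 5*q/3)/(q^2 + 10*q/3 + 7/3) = q*(3*q + 5)/(3*q^2 + 10*q + 7)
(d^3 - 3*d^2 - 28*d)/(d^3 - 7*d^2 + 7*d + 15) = d*(d^2 - 3*d - 28)/(d^3 - 7*d^2 + 7*d + 15)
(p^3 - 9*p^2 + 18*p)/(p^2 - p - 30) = p*(p - 3)/(p + 5)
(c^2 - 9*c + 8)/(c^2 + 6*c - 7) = (c - 8)/(c + 7)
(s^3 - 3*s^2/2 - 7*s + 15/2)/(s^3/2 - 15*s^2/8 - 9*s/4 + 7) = 4*(2*s^3 - 3*s^2 - 14*s + 15)/(4*s^3 - 15*s^2 - 18*s + 56)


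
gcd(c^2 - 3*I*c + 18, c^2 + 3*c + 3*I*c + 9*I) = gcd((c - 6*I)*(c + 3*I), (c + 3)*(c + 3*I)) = c + 3*I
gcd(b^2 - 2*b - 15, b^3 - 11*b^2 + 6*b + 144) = b + 3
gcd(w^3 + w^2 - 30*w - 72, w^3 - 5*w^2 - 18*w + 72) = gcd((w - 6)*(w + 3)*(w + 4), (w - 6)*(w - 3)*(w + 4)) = w^2 - 2*w - 24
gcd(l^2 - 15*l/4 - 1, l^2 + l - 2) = 1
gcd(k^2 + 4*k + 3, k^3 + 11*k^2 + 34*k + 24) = k + 1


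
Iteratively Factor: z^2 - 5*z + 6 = (z - 3)*(z - 2)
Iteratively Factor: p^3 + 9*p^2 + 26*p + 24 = (p + 4)*(p^2 + 5*p + 6) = (p + 3)*(p + 4)*(p + 2)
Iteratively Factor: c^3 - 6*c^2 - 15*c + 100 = (c + 4)*(c^2 - 10*c + 25) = (c - 5)*(c + 4)*(c - 5)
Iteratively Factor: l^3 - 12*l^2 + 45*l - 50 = (l - 5)*(l^2 - 7*l + 10) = (l - 5)^2*(l - 2)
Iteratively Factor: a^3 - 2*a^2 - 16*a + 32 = (a + 4)*(a^2 - 6*a + 8) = (a - 2)*(a + 4)*(a - 4)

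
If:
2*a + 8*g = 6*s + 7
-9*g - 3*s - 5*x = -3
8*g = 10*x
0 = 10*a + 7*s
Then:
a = 469/1202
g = 216/601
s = -335/601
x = 864/3005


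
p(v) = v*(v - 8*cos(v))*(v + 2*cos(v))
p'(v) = v*(1 - 2*sin(v))*(v - 8*cos(v)) + v*(v + 2*cos(v))*(8*sin(v) + 1) + (v - 8*cos(v))*(v + 2*cos(v))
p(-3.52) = 74.10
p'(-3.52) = 50.24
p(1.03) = -6.55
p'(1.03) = 12.58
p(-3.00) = 73.50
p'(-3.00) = -45.35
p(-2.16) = 16.15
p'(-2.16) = -60.55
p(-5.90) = -317.89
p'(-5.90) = 168.95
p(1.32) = -1.60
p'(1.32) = 20.59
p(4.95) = 82.29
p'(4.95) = -120.48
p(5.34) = 22.34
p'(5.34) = -177.31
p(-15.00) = -2210.91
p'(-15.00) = -585.99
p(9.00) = 1052.27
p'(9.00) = 420.27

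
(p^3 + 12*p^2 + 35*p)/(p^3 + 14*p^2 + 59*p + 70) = p/(p + 2)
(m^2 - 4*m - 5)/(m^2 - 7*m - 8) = (m - 5)/(m - 8)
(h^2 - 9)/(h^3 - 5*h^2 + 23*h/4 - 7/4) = 4*(h^2 - 9)/(4*h^3 - 20*h^2 + 23*h - 7)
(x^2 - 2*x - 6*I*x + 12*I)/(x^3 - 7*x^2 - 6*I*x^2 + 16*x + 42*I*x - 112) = (x^2 + x*(-2 - 6*I) + 12*I)/(x^3 + x^2*(-7 - 6*I) + x*(16 + 42*I) - 112)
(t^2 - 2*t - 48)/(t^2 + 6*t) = (t - 8)/t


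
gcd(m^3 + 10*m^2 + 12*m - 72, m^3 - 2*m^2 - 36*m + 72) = m^2 + 4*m - 12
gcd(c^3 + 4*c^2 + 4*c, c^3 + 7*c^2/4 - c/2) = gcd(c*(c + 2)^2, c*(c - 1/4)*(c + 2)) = c^2 + 2*c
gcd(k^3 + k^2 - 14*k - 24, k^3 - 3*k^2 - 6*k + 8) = k^2 - 2*k - 8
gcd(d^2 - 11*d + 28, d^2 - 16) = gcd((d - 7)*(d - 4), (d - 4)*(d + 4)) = d - 4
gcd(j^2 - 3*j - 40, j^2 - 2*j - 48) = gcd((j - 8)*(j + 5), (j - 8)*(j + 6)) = j - 8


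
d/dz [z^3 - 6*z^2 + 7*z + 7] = 3*z^2 - 12*z + 7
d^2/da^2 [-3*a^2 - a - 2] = -6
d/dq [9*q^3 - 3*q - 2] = 27*q^2 - 3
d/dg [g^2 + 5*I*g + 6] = 2*g + 5*I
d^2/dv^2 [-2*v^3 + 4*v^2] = 8 - 12*v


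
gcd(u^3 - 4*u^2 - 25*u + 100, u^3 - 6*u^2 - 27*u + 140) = u^2 + u - 20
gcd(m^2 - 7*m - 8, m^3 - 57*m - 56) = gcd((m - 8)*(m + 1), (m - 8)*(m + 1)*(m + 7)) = m^2 - 7*m - 8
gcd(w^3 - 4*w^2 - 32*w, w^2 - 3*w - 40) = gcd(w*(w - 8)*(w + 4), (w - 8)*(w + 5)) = w - 8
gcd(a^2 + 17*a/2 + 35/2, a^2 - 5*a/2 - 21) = a + 7/2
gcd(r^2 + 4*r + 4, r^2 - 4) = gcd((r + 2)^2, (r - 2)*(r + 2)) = r + 2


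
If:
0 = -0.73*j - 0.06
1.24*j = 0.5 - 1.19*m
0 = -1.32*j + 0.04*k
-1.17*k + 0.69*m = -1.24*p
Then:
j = -0.08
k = -2.71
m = 0.51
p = -2.84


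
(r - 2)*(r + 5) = r^2 + 3*r - 10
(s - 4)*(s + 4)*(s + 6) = s^3 + 6*s^2 - 16*s - 96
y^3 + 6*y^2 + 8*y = y*(y + 2)*(y + 4)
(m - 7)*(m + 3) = m^2 - 4*m - 21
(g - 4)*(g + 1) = g^2 - 3*g - 4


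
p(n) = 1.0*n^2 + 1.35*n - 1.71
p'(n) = 2.0*n + 1.35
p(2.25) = 6.39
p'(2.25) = 5.85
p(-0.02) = -1.74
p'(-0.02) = 1.31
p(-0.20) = -1.94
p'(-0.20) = 0.95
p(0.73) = -0.19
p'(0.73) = 2.81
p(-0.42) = -2.10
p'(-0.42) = 0.51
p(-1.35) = -1.71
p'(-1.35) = -1.35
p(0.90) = 0.32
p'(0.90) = 3.15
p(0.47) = -0.85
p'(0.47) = 2.29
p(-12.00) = 126.09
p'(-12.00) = -22.65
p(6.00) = 42.39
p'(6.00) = 13.35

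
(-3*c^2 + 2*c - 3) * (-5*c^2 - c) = 15*c^4 - 7*c^3 + 13*c^2 + 3*c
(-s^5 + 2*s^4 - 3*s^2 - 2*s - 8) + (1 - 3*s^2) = -s^5 + 2*s^4 - 6*s^2 - 2*s - 7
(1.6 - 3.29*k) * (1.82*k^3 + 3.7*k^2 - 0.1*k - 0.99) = -5.9878*k^4 - 9.261*k^3 + 6.249*k^2 + 3.0971*k - 1.584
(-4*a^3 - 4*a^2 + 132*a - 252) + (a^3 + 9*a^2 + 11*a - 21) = -3*a^3 + 5*a^2 + 143*a - 273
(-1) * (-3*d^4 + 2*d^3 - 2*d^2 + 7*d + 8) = 3*d^4 - 2*d^3 + 2*d^2 - 7*d - 8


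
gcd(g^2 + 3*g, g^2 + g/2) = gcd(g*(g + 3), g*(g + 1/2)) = g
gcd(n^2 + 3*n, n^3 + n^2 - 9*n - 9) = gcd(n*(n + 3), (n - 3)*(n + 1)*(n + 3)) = n + 3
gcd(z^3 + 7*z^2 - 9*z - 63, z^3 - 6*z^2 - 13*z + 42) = z + 3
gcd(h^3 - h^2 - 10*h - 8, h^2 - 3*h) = 1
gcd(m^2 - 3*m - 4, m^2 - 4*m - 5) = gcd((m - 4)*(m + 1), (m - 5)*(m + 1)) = m + 1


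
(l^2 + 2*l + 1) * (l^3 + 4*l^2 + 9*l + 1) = l^5 + 6*l^4 + 18*l^3 + 23*l^2 + 11*l + 1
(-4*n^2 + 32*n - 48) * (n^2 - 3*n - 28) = -4*n^4 + 44*n^3 - 32*n^2 - 752*n + 1344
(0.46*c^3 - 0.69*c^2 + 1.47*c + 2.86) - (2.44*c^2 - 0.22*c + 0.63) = 0.46*c^3 - 3.13*c^2 + 1.69*c + 2.23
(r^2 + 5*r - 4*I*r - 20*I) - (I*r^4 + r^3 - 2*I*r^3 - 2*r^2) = -I*r^4 - r^3 + 2*I*r^3 + 3*r^2 + 5*r - 4*I*r - 20*I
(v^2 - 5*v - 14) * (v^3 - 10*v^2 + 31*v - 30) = v^5 - 15*v^4 + 67*v^3 - 45*v^2 - 284*v + 420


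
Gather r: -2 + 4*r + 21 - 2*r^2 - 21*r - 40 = -2*r^2 - 17*r - 21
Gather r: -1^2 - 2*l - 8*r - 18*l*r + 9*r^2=-2*l + 9*r^2 + r*(-18*l - 8) - 1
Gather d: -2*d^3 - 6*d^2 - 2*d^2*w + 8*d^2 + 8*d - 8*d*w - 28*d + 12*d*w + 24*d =-2*d^3 + d^2*(2 - 2*w) + d*(4*w + 4)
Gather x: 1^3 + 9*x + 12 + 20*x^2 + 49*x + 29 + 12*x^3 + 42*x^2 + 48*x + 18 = 12*x^3 + 62*x^2 + 106*x + 60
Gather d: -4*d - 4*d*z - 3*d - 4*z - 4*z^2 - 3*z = d*(-4*z - 7) - 4*z^2 - 7*z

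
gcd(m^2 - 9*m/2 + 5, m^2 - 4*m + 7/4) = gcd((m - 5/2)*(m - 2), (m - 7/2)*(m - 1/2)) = 1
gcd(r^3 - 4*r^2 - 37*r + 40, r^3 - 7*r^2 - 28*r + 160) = r^2 - 3*r - 40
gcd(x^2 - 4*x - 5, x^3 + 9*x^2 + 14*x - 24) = 1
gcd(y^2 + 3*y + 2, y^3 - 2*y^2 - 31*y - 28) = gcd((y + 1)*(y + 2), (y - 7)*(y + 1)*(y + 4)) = y + 1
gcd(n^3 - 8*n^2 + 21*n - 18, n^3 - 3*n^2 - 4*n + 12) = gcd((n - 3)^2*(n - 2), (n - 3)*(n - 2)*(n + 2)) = n^2 - 5*n + 6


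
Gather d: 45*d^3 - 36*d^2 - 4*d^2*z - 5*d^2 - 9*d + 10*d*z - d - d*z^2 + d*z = 45*d^3 + d^2*(-4*z - 41) + d*(-z^2 + 11*z - 10)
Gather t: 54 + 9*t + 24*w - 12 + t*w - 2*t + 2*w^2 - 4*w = t*(w + 7) + 2*w^2 + 20*w + 42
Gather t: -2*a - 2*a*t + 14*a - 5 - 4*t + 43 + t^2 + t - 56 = 12*a + t^2 + t*(-2*a - 3) - 18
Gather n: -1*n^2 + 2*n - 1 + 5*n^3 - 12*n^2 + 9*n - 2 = 5*n^3 - 13*n^2 + 11*n - 3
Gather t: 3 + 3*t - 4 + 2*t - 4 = 5*t - 5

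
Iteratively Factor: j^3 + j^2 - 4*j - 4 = (j + 2)*(j^2 - j - 2) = (j + 1)*(j + 2)*(j - 2)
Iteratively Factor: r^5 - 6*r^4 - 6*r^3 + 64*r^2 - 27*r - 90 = (r + 3)*(r^4 - 9*r^3 + 21*r^2 + r - 30) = (r - 2)*(r + 3)*(r^3 - 7*r^2 + 7*r + 15) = (r - 3)*(r - 2)*(r + 3)*(r^2 - 4*r - 5) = (r - 3)*(r - 2)*(r + 1)*(r + 3)*(r - 5)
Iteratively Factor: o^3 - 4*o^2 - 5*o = (o + 1)*(o^2 - 5*o) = (o - 5)*(o + 1)*(o)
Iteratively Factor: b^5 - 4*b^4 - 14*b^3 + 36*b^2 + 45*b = (b + 1)*(b^4 - 5*b^3 - 9*b^2 + 45*b) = b*(b + 1)*(b^3 - 5*b^2 - 9*b + 45) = b*(b - 5)*(b + 1)*(b^2 - 9) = b*(b - 5)*(b - 3)*(b + 1)*(b + 3)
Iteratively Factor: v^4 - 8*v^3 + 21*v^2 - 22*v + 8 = (v - 4)*(v^3 - 4*v^2 + 5*v - 2) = (v - 4)*(v - 1)*(v^2 - 3*v + 2) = (v - 4)*(v - 2)*(v - 1)*(v - 1)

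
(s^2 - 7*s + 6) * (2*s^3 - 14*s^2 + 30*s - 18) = 2*s^5 - 28*s^4 + 140*s^3 - 312*s^2 + 306*s - 108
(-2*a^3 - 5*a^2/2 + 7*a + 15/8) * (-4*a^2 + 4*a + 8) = 8*a^5 + 2*a^4 - 54*a^3 + a^2/2 + 127*a/2 + 15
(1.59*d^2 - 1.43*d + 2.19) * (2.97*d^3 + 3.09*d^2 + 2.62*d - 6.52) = 4.7223*d^5 + 0.666*d^4 + 6.2514*d^3 - 7.3463*d^2 + 15.0614*d - 14.2788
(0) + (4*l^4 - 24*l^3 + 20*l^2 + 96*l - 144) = 4*l^4 - 24*l^3 + 20*l^2 + 96*l - 144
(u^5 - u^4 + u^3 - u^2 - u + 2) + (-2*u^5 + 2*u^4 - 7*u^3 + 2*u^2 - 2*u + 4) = -u^5 + u^4 - 6*u^3 + u^2 - 3*u + 6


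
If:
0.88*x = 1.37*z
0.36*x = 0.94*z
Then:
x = 0.00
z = 0.00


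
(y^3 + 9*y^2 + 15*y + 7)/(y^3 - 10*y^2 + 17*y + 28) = (y^2 + 8*y + 7)/(y^2 - 11*y + 28)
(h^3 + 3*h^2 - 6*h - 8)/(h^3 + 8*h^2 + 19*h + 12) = (h - 2)/(h + 3)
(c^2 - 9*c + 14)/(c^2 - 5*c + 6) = (c - 7)/(c - 3)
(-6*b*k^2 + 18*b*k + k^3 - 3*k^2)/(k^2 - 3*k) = -6*b + k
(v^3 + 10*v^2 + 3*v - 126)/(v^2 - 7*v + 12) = (v^2 + 13*v + 42)/(v - 4)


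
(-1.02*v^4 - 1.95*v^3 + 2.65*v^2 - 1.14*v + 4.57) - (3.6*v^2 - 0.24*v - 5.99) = -1.02*v^4 - 1.95*v^3 - 0.95*v^2 - 0.9*v + 10.56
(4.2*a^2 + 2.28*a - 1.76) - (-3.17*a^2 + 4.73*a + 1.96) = 7.37*a^2 - 2.45*a - 3.72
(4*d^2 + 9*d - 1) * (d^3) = 4*d^5 + 9*d^4 - d^3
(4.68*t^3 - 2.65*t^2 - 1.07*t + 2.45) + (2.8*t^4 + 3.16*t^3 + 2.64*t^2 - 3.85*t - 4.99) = 2.8*t^4 + 7.84*t^3 - 0.00999999999999979*t^2 - 4.92*t - 2.54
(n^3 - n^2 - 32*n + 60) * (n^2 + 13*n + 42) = n^5 + 12*n^4 - 3*n^3 - 398*n^2 - 564*n + 2520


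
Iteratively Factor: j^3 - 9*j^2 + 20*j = (j - 5)*(j^2 - 4*j) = j*(j - 5)*(j - 4)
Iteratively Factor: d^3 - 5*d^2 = (d)*(d^2 - 5*d) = d*(d - 5)*(d)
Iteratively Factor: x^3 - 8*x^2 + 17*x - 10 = (x - 5)*(x^2 - 3*x + 2) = (x - 5)*(x - 2)*(x - 1)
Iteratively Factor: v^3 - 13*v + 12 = (v + 4)*(v^2 - 4*v + 3) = (v - 3)*(v + 4)*(v - 1)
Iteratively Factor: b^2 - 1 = (b - 1)*(b + 1)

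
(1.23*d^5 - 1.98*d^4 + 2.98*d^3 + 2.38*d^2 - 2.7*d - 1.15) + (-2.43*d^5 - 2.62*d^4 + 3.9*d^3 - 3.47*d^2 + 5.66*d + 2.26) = -1.2*d^5 - 4.6*d^4 + 6.88*d^3 - 1.09*d^2 + 2.96*d + 1.11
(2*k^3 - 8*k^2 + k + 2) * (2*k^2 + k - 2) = 4*k^5 - 14*k^4 - 10*k^3 + 21*k^2 - 4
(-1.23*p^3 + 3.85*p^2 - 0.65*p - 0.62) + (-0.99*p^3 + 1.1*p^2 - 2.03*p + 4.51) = -2.22*p^3 + 4.95*p^2 - 2.68*p + 3.89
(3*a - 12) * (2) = 6*a - 24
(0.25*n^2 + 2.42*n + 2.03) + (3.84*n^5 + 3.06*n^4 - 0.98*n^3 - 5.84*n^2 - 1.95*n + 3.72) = 3.84*n^5 + 3.06*n^4 - 0.98*n^3 - 5.59*n^2 + 0.47*n + 5.75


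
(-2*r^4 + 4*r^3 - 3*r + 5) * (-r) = 2*r^5 - 4*r^4 + 3*r^2 - 5*r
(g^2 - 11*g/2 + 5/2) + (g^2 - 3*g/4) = 2*g^2 - 25*g/4 + 5/2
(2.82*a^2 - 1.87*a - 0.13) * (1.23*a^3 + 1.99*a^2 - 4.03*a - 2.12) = 3.4686*a^5 + 3.3117*a^4 - 15.2458*a^3 + 1.299*a^2 + 4.4883*a + 0.2756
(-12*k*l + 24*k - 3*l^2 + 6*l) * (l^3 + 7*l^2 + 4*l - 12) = -12*k*l^4 - 60*k*l^3 + 120*k*l^2 + 240*k*l - 288*k - 3*l^5 - 15*l^4 + 30*l^3 + 60*l^2 - 72*l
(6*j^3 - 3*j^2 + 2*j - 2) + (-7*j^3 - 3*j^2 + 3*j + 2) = -j^3 - 6*j^2 + 5*j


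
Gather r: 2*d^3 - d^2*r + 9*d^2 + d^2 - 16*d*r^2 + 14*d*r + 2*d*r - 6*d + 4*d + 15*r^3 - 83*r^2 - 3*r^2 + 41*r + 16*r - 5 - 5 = 2*d^3 + 10*d^2 - 2*d + 15*r^3 + r^2*(-16*d - 86) + r*(-d^2 + 16*d + 57) - 10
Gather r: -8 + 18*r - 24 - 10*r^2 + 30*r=-10*r^2 + 48*r - 32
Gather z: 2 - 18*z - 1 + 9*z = 1 - 9*z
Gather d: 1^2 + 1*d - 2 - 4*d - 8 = -3*d - 9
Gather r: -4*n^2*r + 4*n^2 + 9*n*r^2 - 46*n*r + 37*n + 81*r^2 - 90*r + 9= 4*n^2 + 37*n + r^2*(9*n + 81) + r*(-4*n^2 - 46*n - 90) + 9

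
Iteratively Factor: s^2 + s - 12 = (s - 3)*(s + 4)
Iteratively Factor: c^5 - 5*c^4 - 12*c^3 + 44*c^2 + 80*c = (c + 2)*(c^4 - 7*c^3 + 2*c^2 + 40*c) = (c - 5)*(c + 2)*(c^3 - 2*c^2 - 8*c) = c*(c - 5)*(c + 2)*(c^2 - 2*c - 8) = c*(c - 5)*(c - 4)*(c + 2)*(c + 2)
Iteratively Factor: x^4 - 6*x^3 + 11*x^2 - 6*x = (x - 1)*(x^3 - 5*x^2 + 6*x) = (x - 2)*(x - 1)*(x^2 - 3*x) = x*(x - 2)*(x - 1)*(x - 3)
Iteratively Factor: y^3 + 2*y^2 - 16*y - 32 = (y - 4)*(y^2 + 6*y + 8) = (y - 4)*(y + 2)*(y + 4)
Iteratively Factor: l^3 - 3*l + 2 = (l - 1)*(l^2 + l - 2) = (l - 1)*(l + 2)*(l - 1)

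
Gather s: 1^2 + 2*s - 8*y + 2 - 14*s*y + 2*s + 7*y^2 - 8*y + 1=s*(4 - 14*y) + 7*y^2 - 16*y + 4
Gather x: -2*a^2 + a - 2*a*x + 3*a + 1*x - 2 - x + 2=-2*a^2 - 2*a*x + 4*a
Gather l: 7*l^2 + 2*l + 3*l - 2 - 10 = 7*l^2 + 5*l - 12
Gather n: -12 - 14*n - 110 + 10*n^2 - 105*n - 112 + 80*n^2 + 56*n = 90*n^2 - 63*n - 234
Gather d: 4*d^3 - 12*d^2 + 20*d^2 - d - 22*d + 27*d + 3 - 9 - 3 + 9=4*d^3 + 8*d^2 + 4*d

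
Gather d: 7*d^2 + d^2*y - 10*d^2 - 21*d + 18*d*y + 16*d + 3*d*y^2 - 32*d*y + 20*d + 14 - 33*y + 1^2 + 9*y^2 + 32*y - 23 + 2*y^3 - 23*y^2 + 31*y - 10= d^2*(y - 3) + d*(3*y^2 - 14*y + 15) + 2*y^3 - 14*y^2 + 30*y - 18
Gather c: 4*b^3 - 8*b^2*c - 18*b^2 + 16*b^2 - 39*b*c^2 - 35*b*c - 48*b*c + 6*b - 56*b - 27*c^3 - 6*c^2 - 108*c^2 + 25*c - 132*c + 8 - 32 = 4*b^3 - 2*b^2 - 50*b - 27*c^3 + c^2*(-39*b - 114) + c*(-8*b^2 - 83*b - 107) - 24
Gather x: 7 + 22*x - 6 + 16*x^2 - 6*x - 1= 16*x^2 + 16*x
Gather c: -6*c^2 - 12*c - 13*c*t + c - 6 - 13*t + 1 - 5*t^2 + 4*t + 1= -6*c^2 + c*(-13*t - 11) - 5*t^2 - 9*t - 4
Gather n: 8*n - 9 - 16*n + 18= 9 - 8*n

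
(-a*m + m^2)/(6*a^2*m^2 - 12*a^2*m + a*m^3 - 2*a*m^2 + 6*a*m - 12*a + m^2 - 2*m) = m*(-a + m)/(6*a^2*m^2 - 12*a^2*m + a*m^3 - 2*a*m^2 + 6*a*m - 12*a + m^2 - 2*m)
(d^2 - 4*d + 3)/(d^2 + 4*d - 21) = (d - 1)/(d + 7)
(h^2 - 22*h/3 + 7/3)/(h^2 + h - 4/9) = 3*(h - 7)/(3*h + 4)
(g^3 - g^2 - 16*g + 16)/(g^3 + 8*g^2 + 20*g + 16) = (g^2 - 5*g + 4)/(g^2 + 4*g + 4)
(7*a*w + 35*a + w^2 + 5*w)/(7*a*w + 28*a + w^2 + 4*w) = (w + 5)/(w + 4)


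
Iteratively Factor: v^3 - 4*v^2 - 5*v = (v - 5)*(v^2 + v) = v*(v - 5)*(v + 1)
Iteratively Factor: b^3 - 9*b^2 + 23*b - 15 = (b - 3)*(b^2 - 6*b + 5) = (b - 3)*(b - 1)*(b - 5)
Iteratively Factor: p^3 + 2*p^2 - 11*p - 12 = (p + 1)*(p^2 + p - 12) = (p - 3)*(p + 1)*(p + 4)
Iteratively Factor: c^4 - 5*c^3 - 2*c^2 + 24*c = (c)*(c^3 - 5*c^2 - 2*c + 24) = c*(c - 4)*(c^2 - c - 6) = c*(c - 4)*(c + 2)*(c - 3)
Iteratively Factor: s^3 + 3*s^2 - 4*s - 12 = (s + 3)*(s^2 - 4) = (s - 2)*(s + 3)*(s + 2)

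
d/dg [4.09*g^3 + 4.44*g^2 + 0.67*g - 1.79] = 12.27*g^2 + 8.88*g + 0.67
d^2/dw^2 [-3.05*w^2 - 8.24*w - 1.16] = -6.10000000000000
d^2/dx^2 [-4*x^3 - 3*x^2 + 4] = -24*x - 6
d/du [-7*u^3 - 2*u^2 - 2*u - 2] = -21*u^2 - 4*u - 2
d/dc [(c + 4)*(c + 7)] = 2*c + 11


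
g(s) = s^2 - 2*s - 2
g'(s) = 2*s - 2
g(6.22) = 24.25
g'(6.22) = 10.44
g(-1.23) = 1.97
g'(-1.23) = -4.46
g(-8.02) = 78.36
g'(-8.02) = -18.04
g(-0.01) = -1.98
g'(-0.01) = -2.02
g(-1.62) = 3.86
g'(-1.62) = -5.24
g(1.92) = -2.15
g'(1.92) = 1.84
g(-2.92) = 12.37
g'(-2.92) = -7.84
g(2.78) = 0.17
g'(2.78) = 3.56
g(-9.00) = 97.00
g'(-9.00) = -20.00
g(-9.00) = 97.00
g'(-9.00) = -20.00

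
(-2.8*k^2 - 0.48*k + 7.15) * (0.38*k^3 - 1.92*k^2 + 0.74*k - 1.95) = -1.064*k^5 + 5.1936*k^4 + 1.5666*k^3 - 8.6232*k^2 + 6.227*k - 13.9425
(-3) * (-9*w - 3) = 27*w + 9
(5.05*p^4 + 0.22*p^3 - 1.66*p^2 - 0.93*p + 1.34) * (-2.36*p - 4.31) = -11.918*p^5 - 22.2847*p^4 + 2.9694*p^3 + 9.3494*p^2 + 0.8459*p - 5.7754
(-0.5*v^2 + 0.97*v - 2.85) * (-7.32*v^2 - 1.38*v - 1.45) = 3.66*v^4 - 6.4104*v^3 + 20.2484*v^2 + 2.5265*v + 4.1325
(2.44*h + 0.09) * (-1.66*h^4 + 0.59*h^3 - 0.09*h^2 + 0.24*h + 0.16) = -4.0504*h^5 + 1.2902*h^4 - 0.1665*h^3 + 0.5775*h^2 + 0.412*h + 0.0144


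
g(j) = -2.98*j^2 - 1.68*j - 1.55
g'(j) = -5.96*j - 1.68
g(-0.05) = -1.47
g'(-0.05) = -1.38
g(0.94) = -5.76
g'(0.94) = -7.28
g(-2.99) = -23.17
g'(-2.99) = 16.14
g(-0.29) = -1.31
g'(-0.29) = 0.05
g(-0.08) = -1.43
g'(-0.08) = -1.20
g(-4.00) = -42.51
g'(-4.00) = 22.16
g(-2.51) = -16.11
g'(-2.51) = 13.28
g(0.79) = -4.74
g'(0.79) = -6.39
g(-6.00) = -98.75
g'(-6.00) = 34.08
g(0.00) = -1.55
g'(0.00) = -1.68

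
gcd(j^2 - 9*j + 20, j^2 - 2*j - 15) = j - 5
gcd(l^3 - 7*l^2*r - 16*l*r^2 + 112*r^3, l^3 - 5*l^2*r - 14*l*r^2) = -l + 7*r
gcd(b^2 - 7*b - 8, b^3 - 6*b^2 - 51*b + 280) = b - 8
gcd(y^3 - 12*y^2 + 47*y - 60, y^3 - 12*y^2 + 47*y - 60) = y^3 - 12*y^2 + 47*y - 60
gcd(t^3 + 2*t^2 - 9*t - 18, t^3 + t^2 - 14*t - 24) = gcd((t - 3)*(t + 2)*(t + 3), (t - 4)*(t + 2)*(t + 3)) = t^2 + 5*t + 6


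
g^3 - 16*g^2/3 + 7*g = g*(g - 3)*(g - 7/3)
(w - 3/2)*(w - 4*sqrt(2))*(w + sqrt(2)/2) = w^3 - 7*sqrt(2)*w^2/2 - 3*w^2/2 - 4*w + 21*sqrt(2)*w/4 + 6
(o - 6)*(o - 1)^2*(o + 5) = o^4 - 3*o^3 - 27*o^2 + 59*o - 30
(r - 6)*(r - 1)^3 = r^4 - 9*r^3 + 21*r^2 - 19*r + 6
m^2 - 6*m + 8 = (m - 4)*(m - 2)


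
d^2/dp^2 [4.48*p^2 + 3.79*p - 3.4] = 8.96000000000000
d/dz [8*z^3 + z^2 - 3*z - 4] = 24*z^2 + 2*z - 3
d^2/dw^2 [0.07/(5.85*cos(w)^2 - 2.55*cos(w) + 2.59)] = (-9.5823*(1 - cos(w)^2)^2 + 3.132675*cos(w)^3 - 1.003905*cos(w)^2 - 6.727665*cos(w) + 8.37144)/(5.85*cos(w)^2 - 2.55*cos(w) + 2.59)^3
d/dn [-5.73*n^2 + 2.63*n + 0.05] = 2.63 - 11.46*n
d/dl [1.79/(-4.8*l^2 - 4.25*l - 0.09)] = (17.184*l + 7.6075)/(4.8*l^2 + 4.25*l + 0.09)^2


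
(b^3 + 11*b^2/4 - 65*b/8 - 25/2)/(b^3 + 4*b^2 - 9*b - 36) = (8*b^2 - 10*b - 25)/(8*(b^2 - 9))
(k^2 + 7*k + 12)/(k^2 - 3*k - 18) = (k + 4)/(k - 6)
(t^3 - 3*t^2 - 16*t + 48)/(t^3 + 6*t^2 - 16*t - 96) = (t - 3)/(t + 6)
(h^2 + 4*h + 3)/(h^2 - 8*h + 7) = (h^2 + 4*h + 3)/(h^2 - 8*h + 7)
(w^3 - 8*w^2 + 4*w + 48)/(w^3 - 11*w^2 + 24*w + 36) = (w^2 - 2*w - 8)/(w^2 - 5*w - 6)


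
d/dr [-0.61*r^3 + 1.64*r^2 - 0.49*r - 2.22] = -1.83*r^2 + 3.28*r - 0.49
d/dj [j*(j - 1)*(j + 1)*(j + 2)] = 4*j^3 + 6*j^2 - 2*j - 2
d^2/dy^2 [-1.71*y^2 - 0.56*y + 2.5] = -3.42000000000000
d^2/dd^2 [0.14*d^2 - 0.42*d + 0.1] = 0.280000000000000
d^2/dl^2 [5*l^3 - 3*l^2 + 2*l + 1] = 30*l - 6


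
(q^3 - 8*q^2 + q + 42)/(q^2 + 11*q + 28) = (q^3 - 8*q^2 + q + 42)/(q^2 + 11*q + 28)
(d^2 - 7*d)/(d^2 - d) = (d - 7)/(d - 1)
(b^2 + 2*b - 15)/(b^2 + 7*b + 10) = (b - 3)/(b + 2)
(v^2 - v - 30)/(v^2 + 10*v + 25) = (v - 6)/(v + 5)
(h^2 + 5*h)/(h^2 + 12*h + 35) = h/(h + 7)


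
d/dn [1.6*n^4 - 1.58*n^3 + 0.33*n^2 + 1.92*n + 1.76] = 6.4*n^3 - 4.74*n^2 + 0.66*n + 1.92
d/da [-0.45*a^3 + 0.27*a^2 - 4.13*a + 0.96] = -1.35*a^2 + 0.54*a - 4.13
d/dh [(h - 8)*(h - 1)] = 2*h - 9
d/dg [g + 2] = 1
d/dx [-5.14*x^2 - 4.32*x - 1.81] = -10.28*x - 4.32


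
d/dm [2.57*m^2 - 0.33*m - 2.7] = 5.14*m - 0.33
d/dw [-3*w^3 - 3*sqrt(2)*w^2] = 3*w*(-3*w - 2*sqrt(2))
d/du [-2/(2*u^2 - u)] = 2*(4*u - 1)/(u^2*(2*u - 1)^2)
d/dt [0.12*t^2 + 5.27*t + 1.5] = 0.24*t + 5.27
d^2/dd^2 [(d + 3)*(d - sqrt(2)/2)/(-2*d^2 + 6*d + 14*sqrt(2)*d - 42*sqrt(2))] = (-13*sqrt(2)*d^3 - 12*d^3 + 135*sqrt(2)*d^2 - 252*d + 351*sqrt(2)*d - 3276 + 237*sqrt(2))/(2*(d^6 - 21*sqrt(2)*d^5 - 9*d^5 + 189*sqrt(2)*d^4 + 321*d^4 - 2673*d^3 - 1253*sqrt(2)*d^3 + 7938*d^2 + 6741*sqrt(2)*d^2 - 18522*sqrt(2)*d - 7938*d + 18522*sqrt(2)))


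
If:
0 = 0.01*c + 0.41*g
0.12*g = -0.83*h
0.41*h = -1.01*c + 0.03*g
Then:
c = 0.00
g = 0.00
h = 0.00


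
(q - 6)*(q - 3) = q^2 - 9*q + 18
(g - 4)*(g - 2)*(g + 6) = g^3 - 28*g + 48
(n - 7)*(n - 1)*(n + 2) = n^3 - 6*n^2 - 9*n + 14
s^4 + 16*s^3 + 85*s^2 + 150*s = s*(s + 5)^2*(s + 6)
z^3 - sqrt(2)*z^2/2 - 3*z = z*(z - 3*sqrt(2)/2)*(z + sqrt(2))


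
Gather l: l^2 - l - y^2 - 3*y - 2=l^2 - l - y^2 - 3*y - 2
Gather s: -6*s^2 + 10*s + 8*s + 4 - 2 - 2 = -6*s^2 + 18*s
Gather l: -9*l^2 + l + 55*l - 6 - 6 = -9*l^2 + 56*l - 12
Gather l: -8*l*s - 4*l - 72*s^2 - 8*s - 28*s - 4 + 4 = l*(-8*s - 4) - 72*s^2 - 36*s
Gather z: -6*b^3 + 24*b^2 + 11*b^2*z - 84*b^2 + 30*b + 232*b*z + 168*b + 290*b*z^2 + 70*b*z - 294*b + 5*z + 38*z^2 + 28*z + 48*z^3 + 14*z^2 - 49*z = -6*b^3 - 60*b^2 - 96*b + 48*z^3 + z^2*(290*b + 52) + z*(11*b^2 + 302*b - 16)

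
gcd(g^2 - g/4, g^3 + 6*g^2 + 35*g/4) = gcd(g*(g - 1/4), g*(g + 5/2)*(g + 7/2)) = g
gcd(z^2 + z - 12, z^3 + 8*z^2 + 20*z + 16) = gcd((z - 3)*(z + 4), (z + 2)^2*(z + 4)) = z + 4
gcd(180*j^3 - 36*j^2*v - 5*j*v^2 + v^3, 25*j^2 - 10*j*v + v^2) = -5*j + v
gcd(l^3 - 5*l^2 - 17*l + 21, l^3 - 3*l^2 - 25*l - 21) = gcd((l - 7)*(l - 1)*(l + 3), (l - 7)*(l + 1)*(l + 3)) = l^2 - 4*l - 21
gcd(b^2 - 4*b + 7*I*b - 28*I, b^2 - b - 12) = b - 4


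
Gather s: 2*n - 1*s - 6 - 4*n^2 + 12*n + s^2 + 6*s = -4*n^2 + 14*n + s^2 + 5*s - 6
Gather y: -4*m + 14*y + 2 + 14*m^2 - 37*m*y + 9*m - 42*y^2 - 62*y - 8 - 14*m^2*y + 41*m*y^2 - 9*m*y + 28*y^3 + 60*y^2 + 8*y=14*m^2 + 5*m + 28*y^3 + y^2*(41*m + 18) + y*(-14*m^2 - 46*m - 40) - 6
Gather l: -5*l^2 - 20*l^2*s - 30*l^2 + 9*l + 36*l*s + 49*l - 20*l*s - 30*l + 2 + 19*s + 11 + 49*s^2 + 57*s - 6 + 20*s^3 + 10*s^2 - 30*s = l^2*(-20*s - 35) + l*(16*s + 28) + 20*s^3 + 59*s^2 + 46*s + 7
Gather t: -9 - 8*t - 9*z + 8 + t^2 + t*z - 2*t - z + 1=t^2 + t*(z - 10) - 10*z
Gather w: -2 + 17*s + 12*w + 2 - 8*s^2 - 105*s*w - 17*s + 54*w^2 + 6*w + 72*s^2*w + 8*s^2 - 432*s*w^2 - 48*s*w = w^2*(54 - 432*s) + w*(72*s^2 - 153*s + 18)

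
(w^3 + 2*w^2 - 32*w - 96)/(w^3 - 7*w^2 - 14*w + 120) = (w + 4)/(w - 5)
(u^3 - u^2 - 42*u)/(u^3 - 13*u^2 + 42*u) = (u + 6)/(u - 6)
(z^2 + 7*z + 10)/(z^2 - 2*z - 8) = (z + 5)/(z - 4)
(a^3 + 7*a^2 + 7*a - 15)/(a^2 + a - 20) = (a^2 + 2*a - 3)/(a - 4)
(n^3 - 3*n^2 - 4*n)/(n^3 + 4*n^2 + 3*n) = (n - 4)/(n + 3)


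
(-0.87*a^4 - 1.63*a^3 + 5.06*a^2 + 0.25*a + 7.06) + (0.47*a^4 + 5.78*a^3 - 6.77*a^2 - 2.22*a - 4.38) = -0.4*a^4 + 4.15*a^3 - 1.71*a^2 - 1.97*a + 2.68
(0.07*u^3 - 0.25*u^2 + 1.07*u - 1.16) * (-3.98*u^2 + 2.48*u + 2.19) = -0.2786*u^5 + 1.1686*u^4 - 4.7253*u^3 + 6.7229*u^2 - 0.5335*u - 2.5404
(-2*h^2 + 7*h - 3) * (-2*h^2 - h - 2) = 4*h^4 - 12*h^3 + 3*h^2 - 11*h + 6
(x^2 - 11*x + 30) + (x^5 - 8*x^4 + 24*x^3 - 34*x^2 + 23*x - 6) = x^5 - 8*x^4 + 24*x^3 - 33*x^2 + 12*x + 24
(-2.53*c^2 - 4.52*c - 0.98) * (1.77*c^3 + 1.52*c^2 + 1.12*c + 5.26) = -4.4781*c^5 - 11.846*c^4 - 11.4386*c^3 - 19.8598*c^2 - 24.8728*c - 5.1548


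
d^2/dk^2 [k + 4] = 0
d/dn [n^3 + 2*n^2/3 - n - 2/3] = 3*n^2 + 4*n/3 - 1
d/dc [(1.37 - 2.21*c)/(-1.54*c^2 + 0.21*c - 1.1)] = (-3.4034*c^2 + 4.2196*c + 2.1433)/(2.3716*c^4 - 0.6468*c^3 + 3.4321*c^2 - 0.462*c + 1.21)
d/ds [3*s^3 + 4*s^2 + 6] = s*(9*s + 8)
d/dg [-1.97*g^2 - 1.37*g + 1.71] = -3.94*g - 1.37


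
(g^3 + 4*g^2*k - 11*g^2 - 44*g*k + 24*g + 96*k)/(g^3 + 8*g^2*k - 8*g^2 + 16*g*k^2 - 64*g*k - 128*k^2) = (g - 3)/(g + 4*k)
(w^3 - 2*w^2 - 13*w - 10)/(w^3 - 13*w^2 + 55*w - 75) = (w^2 + 3*w + 2)/(w^2 - 8*w + 15)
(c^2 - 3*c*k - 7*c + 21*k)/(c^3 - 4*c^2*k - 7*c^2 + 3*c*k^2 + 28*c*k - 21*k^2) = 1/(c - k)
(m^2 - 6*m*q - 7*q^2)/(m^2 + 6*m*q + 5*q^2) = (m - 7*q)/(m + 5*q)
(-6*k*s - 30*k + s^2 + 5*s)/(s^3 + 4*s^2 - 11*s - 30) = (-6*k + s)/(s^2 - s - 6)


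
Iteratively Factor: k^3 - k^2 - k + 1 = (k + 1)*(k^2 - 2*k + 1) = (k - 1)*(k + 1)*(k - 1)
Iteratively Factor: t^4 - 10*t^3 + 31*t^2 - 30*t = (t - 2)*(t^3 - 8*t^2 + 15*t) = (t - 5)*(t - 2)*(t^2 - 3*t) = (t - 5)*(t - 3)*(t - 2)*(t)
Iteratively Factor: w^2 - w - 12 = (w - 4)*(w + 3)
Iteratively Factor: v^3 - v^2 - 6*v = (v - 3)*(v^2 + 2*v) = v*(v - 3)*(v + 2)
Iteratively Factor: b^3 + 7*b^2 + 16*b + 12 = (b + 3)*(b^2 + 4*b + 4) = (b + 2)*(b + 3)*(b + 2)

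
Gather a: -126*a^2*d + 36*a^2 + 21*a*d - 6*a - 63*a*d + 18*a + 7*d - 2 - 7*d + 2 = a^2*(36 - 126*d) + a*(12 - 42*d)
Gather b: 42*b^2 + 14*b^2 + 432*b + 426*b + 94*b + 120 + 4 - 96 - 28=56*b^2 + 952*b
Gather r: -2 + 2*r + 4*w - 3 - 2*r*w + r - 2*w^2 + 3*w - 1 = r*(3 - 2*w) - 2*w^2 + 7*w - 6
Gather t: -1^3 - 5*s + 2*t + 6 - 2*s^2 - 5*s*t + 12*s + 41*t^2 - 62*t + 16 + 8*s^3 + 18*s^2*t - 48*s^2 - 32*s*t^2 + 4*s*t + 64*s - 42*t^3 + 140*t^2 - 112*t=8*s^3 - 50*s^2 + 71*s - 42*t^3 + t^2*(181 - 32*s) + t*(18*s^2 - s - 172) + 21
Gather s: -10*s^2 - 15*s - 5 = -10*s^2 - 15*s - 5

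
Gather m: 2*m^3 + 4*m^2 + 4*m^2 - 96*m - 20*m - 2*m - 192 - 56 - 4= 2*m^3 + 8*m^2 - 118*m - 252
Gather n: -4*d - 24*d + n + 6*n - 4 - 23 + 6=-28*d + 7*n - 21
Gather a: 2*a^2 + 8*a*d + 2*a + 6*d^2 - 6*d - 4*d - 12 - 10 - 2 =2*a^2 + a*(8*d + 2) + 6*d^2 - 10*d - 24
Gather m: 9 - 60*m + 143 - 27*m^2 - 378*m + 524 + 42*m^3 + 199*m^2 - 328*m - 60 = 42*m^3 + 172*m^2 - 766*m + 616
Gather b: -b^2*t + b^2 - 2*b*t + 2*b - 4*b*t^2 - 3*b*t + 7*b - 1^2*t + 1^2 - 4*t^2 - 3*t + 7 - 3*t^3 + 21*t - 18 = b^2*(1 - t) + b*(-4*t^2 - 5*t + 9) - 3*t^3 - 4*t^2 + 17*t - 10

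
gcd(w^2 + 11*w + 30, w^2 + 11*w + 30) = w^2 + 11*w + 30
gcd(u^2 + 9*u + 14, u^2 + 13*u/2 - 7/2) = u + 7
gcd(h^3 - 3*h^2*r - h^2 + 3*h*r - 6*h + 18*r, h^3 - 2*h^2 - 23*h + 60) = h - 3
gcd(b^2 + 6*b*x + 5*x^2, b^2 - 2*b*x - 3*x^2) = b + x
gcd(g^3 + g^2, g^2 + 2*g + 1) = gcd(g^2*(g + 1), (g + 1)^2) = g + 1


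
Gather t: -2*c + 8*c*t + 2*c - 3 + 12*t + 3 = t*(8*c + 12)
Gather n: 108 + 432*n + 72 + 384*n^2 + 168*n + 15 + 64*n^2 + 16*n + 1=448*n^2 + 616*n + 196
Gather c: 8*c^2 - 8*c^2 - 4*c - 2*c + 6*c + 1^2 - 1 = 0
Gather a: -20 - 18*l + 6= -18*l - 14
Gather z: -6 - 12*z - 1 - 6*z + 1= -18*z - 6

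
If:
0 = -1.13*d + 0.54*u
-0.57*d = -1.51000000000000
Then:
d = 2.65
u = 5.54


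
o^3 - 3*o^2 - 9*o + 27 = (o - 3)^2*(o + 3)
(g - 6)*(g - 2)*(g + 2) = g^3 - 6*g^2 - 4*g + 24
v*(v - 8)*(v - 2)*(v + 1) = v^4 - 9*v^3 + 6*v^2 + 16*v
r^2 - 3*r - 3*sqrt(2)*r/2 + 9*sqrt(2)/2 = (r - 3)*(r - 3*sqrt(2)/2)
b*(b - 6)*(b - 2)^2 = b^4 - 10*b^3 + 28*b^2 - 24*b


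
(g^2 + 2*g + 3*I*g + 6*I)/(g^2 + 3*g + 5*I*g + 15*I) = (g^2 + g*(2 + 3*I) + 6*I)/(g^2 + g*(3 + 5*I) + 15*I)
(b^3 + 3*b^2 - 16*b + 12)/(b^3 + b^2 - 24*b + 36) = (b - 1)/(b - 3)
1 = 1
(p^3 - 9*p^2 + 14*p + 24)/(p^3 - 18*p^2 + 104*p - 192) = (p + 1)/(p - 8)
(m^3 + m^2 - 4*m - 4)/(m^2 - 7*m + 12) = (m^3 + m^2 - 4*m - 4)/(m^2 - 7*m + 12)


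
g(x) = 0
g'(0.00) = 0.00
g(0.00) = 0.00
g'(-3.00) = 0.00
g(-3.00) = 0.00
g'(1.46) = 0.00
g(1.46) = 0.00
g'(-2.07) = 0.00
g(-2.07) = 0.00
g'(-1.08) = 0.00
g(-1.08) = 0.00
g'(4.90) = 0.00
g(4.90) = 0.00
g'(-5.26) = 0.00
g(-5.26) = 0.00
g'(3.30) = 0.00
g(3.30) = 0.00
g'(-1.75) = 0.00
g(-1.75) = 0.00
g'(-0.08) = 0.00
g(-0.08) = 0.00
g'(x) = 0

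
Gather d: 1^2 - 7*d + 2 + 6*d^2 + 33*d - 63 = 6*d^2 + 26*d - 60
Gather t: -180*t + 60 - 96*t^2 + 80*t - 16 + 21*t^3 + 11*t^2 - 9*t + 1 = 21*t^3 - 85*t^2 - 109*t + 45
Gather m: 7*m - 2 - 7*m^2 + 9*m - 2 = -7*m^2 + 16*m - 4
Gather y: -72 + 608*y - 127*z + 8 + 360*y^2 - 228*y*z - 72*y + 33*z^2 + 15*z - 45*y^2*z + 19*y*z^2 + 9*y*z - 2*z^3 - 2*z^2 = y^2*(360 - 45*z) + y*(19*z^2 - 219*z + 536) - 2*z^3 + 31*z^2 - 112*z - 64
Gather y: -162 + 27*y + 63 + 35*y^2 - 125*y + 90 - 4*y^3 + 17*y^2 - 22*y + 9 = -4*y^3 + 52*y^2 - 120*y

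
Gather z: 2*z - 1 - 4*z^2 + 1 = -4*z^2 + 2*z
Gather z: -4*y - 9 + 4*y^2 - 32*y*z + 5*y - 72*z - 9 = 4*y^2 + y + z*(-32*y - 72) - 18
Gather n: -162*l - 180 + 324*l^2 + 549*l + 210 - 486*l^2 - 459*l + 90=-162*l^2 - 72*l + 120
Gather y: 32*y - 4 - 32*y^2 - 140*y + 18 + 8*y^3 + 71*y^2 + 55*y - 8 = 8*y^3 + 39*y^2 - 53*y + 6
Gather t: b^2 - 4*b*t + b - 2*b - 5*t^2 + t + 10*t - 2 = b^2 - b - 5*t^2 + t*(11 - 4*b) - 2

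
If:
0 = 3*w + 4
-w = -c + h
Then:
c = h - 4/3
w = -4/3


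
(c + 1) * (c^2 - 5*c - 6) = c^3 - 4*c^2 - 11*c - 6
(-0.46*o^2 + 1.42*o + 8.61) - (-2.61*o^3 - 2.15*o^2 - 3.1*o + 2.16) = 2.61*o^3 + 1.69*o^2 + 4.52*o + 6.45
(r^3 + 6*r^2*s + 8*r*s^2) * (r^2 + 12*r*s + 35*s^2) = r^5 + 18*r^4*s + 115*r^3*s^2 + 306*r^2*s^3 + 280*r*s^4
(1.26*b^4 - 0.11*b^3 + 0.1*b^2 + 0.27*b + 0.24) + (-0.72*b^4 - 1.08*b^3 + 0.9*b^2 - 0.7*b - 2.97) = 0.54*b^4 - 1.19*b^3 + 1.0*b^2 - 0.43*b - 2.73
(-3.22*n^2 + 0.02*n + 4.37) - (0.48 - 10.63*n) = -3.22*n^2 + 10.65*n + 3.89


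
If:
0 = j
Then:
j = 0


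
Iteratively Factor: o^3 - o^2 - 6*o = (o)*(o^2 - o - 6) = o*(o + 2)*(o - 3)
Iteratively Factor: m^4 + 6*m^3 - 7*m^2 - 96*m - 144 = (m + 3)*(m^3 + 3*m^2 - 16*m - 48) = (m + 3)^2*(m^2 - 16) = (m + 3)^2*(m + 4)*(m - 4)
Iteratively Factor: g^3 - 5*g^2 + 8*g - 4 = (g - 2)*(g^2 - 3*g + 2) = (g - 2)*(g - 1)*(g - 2)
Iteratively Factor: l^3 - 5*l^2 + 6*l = (l - 2)*(l^2 - 3*l) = (l - 3)*(l - 2)*(l)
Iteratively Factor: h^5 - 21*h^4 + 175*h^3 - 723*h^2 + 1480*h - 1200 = (h - 5)*(h^4 - 16*h^3 + 95*h^2 - 248*h + 240) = (h - 5)*(h - 4)*(h^3 - 12*h^2 + 47*h - 60) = (h - 5)*(h - 4)^2*(h^2 - 8*h + 15) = (h - 5)^2*(h - 4)^2*(h - 3)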